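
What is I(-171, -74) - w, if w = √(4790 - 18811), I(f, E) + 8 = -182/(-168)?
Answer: -83/12 - I*√14021 ≈ -6.9167 - 118.41*I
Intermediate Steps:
I(f, E) = -83/12 (I(f, E) = -8 - 182/(-168) = -8 - 182*(-1/168) = -8 + 13/12 = -83/12)
w = I*√14021 (w = √(-14021) = I*√14021 ≈ 118.41*I)
I(-171, -74) - w = -83/12 - I*√14021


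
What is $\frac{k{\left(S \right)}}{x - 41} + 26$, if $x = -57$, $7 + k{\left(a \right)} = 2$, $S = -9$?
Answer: $\frac{2553}{98} \approx 26.051$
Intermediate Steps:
$k{\left(a \right)} = -5$ ($k{\left(a \right)} = -7 + 2 = -5$)
$\frac{k{\left(S \right)}}{x - 41} + 26 = \frac{1}{-57 - 41} \left(-5\right) + 26 = \frac{1}{-98} \left(-5\right) + 26 = \left(- \frac{1}{98}\right) \left(-5\right) + 26 = \frac{5}{98} + 26 = \frac{2553}{98}$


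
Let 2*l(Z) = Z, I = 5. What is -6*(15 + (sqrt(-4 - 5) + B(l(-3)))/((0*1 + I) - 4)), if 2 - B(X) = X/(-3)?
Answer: -99 - 18*I ≈ -99.0 - 18.0*I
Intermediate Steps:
l(Z) = Z/2
B(X) = 2 + X/3 (B(X) = 2 - X/(-3) = 2 - X*(-1)/3 = 2 - (-1)*X/3 = 2 + X/3)
-6*(15 + (sqrt(-4 - 5) + B(l(-3)))/((0*1 + I) - 4)) = -6*(15 + (sqrt(-4 - 5) + (2 + ((1/2)*(-3))/3))/((0*1 + 5) - 4)) = -6*(15 + (sqrt(-9) + (2 + (1/3)*(-3/2)))/((0 + 5) - 4)) = -6*(15 + (3*I + (2 - 1/2))/(5 - 4)) = -6*(15 + (3*I + 3/2)/1) = -6*(15 + (3/2 + 3*I)*1) = -6*(15 + (3/2 + 3*I)) = -6*(33/2 + 3*I) = -99 - 18*I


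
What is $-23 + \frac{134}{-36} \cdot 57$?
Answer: $- \frac{1411}{6} \approx -235.17$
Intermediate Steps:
$-23 + \frac{134}{-36} \cdot 57 = -23 + 134 \left(- \frac{1}{36}\right) 57 = -23 - \frac{1273}{6} = - \frac{1411}{6}$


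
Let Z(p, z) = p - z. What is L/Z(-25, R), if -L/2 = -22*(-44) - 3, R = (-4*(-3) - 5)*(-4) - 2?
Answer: -386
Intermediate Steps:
R = -30 (R = (12 - 5)*(-4) - 2 = 7*(-4) - 2 = -28 - 2 = -30)
L = -1930 (L = -2*(-22*(-44) - 3) = -2*(968 - 3) = -2*965 = -1930)
L/Z(-25, R) = -1930/(-25 - 1*(-30)) = -1930/(-25 + 30) = -1930/5 = -1930*1/5 = -386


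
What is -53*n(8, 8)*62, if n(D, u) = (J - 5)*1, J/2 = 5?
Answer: -16430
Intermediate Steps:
J = 10 (J = 2*5 = 10)
n(D, u) = 5 (n(D, u) = (10 - 5)*1 = 5*1 = 5)
-53*n(8, 8)*62 = -53*5*62 = -265*62 = -16430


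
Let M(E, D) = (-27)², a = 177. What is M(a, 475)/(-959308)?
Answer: -729/959308 ≈ -0.00075992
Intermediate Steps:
M(E, D) = 729
M(a, 475)/(-959308) = 729/(-959308) = 729*(-1/959308) = -729/959308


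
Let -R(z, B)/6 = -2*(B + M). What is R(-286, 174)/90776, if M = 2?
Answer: 264/11347 ≈ 0.023266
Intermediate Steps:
R(z, B) = 24 + 12*B (R(z, B) = -(-12)*(B + 2) = -(-12)*(2 + B) = -6*(-4 - 2*B) = 24 + 12*B)
R(-286, 174)/90776 = (24 + 12*174)/90776 = (24 + 2088)*(1/90776) = 2112*(1/90776) = 264/11347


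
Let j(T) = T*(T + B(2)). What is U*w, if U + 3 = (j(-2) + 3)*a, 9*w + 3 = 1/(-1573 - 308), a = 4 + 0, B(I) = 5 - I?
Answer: -5644/16929 ≈ -0.33339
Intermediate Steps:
a = 4
j(T) = T*(3 + T) (j(T) = T*(T + (5 - 1*2)) = T*(T + (5 - 2)) = T*(T + 3) = T*(3 + T))
w = -5644/16929 (w = -⅓ + 1/(9*(-1573 - 308)) = -⅓ + (⅑)/(-1881) = -⅓ + (⅑)*(-1/1881) = -⅓ - 1/16929 = -5644/16929 ≈ -0.33339)
U = 1 (U = -3 + (-2*(3 - 2) + 3)*4 = -3 + (-2*1 + 3)*4 = -3 + (-2 + 3)*4 = -3 + 1*4 = -3 + 4 = 1)
U*w = 1*(-5644/16929) = -5644/16929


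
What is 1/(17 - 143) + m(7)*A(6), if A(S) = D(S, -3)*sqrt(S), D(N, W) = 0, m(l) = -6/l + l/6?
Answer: -1/126 ≈ -0.0079365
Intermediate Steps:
m(l) = -6/l + l/6 (m(l) = -6/l + l*(1/6) = -6/l + l/6)
A(S) = 0 (A(S) = 0*sqrt(S) = 0)
1/(17 - 143) + m(7)*A(6) = 1/(17 - 143) + (-6/7 + (1/6)*7)*0 = 1/(-126) + (-6*1/7 + 7/6)*0 = -1/126 + (-6/7 + 7/6)*0 = -1/126 + (13/42)*0 = -1/126 + 0 = -1/126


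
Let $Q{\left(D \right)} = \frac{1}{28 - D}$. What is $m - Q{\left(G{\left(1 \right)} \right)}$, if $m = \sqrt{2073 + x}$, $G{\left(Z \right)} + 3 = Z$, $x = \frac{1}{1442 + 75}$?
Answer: $- \frac{1}{30} + \frac{\sqrt{4770573614}}{1517} \approx 45.497$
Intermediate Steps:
$x = \frac{1}{1517} \approx 0.0006592$
$G{\left(Z \right)} = -3 + Z$
$m = \frac{\sqrt{4770573614}}{1517}$ ($m = \sqrt{2073 + \frac{1}{1517}} = \sqrt{\frac{3144742}{1517}} = \frac{\sqrt{4770573614}}{1517} \approx 45.53$)
$m - Q{\left(G{\left(1 \right)} \right)} = \frac{\sqrt{4770573614}}{1517} - - \frac{1}{-28 + \left(-3 + 1\right)} = \frac{\sqrt{4770573614}}{1517} - - \frac{1}{-28 - 2} = \frac{\sqrt{4770573614}}{1517} - - \frac{1}{-30} = \frac{\sqrt{4770573614}}{1517} - \left(-1\right) \left(- \frac{1}{30}\right) = \frac{\sqrt{4770573614}}{1517} - \frac{1}{30} = - \frac{1}{30} + \frac{\sqrt{4770573614}}{1517}$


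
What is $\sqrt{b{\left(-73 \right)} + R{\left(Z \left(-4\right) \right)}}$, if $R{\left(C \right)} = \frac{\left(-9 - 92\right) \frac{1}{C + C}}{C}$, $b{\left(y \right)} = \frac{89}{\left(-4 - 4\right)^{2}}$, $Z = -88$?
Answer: $\frac{\sqrt{689014}}{704} \approx 1.1791$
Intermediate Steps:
$b{\left(y \right)} = \frac{89}{64}$ ($b{\left(y \right)} = \frac{89}{\left(-8\right)^{2}} = \frac{89}{64}$)
$R{\left(C \right)} = - \frac{101}{2 C^{2}}$ ($R{\left(C \right)} = \frac{\left(-101\right) \frac{1}{2 C}}{C} = \frac{\left(- \frac{101}{2}\right) \frac{1}{C}}{C} = - \frac{101}{2 C^{2}}$)
$\sqrt{b{\left(-73 \right)} + R{\left(Z \left(-4\right) \right)}} = \sqrt{\frac{89}{64} - \frac{101}{2 \cdot 123904}} = \sqrt{\frac{89}{64} - \frac{101}{247808}} = \sqrt{\frac{344507}{247808}} = \frac{\sqrt{689014}}{704}$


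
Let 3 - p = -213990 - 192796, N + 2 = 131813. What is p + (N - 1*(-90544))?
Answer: 629144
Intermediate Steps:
N = 131811 (N = -2 + 131813 = 131811)
p = 406789 (p = 3 - (-213990 - 192796) = 3 - 1*(-406786) = 3 + 406786 = 406789)
p + (N - 1*(-90544)) = 406789 + (131811 - 1*(-90544)) = 406789 + (131811 + 90544) = 406789 + 222355 = 629144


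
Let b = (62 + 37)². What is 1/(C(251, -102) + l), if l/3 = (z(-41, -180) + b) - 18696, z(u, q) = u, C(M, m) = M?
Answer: -1/26557 ≈ -3.7655e-5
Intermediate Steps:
b = 9801 (b = 99² = 9801)
l = -26808 (l = 3*((-41 + 9801) - 18696) = 3*(9760 - 18696) = 3*(-8936) = -26808)
1/(C(251, -102) + l) = 1/(251 - 26808) = 1/(-26557) = -1/26557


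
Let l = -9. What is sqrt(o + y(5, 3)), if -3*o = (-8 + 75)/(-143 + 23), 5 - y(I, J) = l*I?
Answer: sqrt(180670)/60 ≈ 7.0842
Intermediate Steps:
y(I, J) = 5 + 9*I (y(I, J) = 5 - (-9)*I = 5 + 9*I)
o = 67/360 (o = -(-8 + 75)/(3*(-143 + 23)) = -67/(3*(-120)) = -67*(-1)/(3*120) = -1/3*(-67/120) = 67/360 ≈ 0.18611)
sqrt(o + y(5, 3)) = sqrt(67/360 + (5 + 9*5)) = sqrt(67/360 + (5 + 45)) = sqrt(67/360 + 50) = sqrt(18067/360) = sqrt(180670)/60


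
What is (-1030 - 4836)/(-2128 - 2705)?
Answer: 5866/4833 ≈ 1.2137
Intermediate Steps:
(-1030 - 4836)/(-2128 - 2705) = -5866/(-4833) = -5866*(-1/4833) = 5866/4833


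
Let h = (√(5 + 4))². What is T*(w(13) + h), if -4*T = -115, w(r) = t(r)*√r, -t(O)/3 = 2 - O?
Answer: 1035/4 + 3795*√13/4 ≈ 3679.5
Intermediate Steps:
t(O) = -6 + 3*O (t(O) = -3*(2 - O) = -6 + 3*O)
w(r) = √r*(-6 + 3*r) (w(r) = (-6 + 3*r)*√r = √r*(-6 + 3*r))
T = 115/4 (T = -¼*(-115) = 115/4 ≈ 28.750)
h = 9 (h = (√9)² = 3² = 9)
T*(w(13) + h) = 115*(3*√13*(-2 + 13) + 9)/4 = 115*(3*√13*11 + 9)/4 = 115*(33*√13 + 9)/4 = 115*(9 + 33*√13)/4 = 1035/4 + 3795*√13/4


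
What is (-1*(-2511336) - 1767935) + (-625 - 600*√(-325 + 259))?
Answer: 742776 - 600*I*√66 ≈ 7.4278e+5 - 4874.4*I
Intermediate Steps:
(-1*(-2511336) - 1767935) + (-625 - 600*√(-325 + 259)) = (2511336 - 1767935) + (-625 - 600*I*√66) = 743401 + (-625 - 600*I*√66) = 742776 - 600*I*√66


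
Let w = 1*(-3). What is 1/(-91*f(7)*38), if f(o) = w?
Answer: 1/10374 ≈ 9.6395e-5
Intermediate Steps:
w = -3
f(o) = -3
1/(-91*f(7)*38) = 1/(-91*(-3)*38) = 1/(273*38) = 1/10374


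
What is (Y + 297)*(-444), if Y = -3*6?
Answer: -123876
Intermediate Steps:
Y = -18
(Y + 297)*(-444) = (-18 + 297)*(-444) = 279*(-444) = -123876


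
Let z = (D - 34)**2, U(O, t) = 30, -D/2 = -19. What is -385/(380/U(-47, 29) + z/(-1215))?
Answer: -467775/15374 ≈ -30.426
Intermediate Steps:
D = 38 (D = -2*(-19) = 38)
z = 16 (z = (38 - 34)**2 = 4**2 = 16)
-385/(380/U(-47, 29) + z/(-1215)) = -385/(380/30 + 16/(-1215)) = -385/(380*(1/30) + 16*(-1/1215)) = -385/(38/3 - 16/1215) = -385/15374/1215 = -385*1215/15374 = -467775/15374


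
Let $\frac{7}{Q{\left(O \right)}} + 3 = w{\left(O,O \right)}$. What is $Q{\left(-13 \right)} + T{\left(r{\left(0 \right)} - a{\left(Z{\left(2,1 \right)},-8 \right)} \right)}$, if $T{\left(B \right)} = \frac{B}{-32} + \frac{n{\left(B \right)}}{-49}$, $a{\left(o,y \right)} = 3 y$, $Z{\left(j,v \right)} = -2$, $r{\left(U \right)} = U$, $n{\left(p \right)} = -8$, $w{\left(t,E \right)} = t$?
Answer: $- \frac{803}{784} \approx -1.0242$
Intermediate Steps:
$Q{\left(O \right)} = \frac{7}{-3 + O}$
$T{\left(B \right)} = \frac{8}{49} - \frac{B}{32}$ ($T{\left(B \right)} = \frac{B}{-32} - \frac{8}{-49} = B \left(- \frac{1}{32}\right) - - \frac{8}{49} = - \frac{B}{32} + \frac{8}{49} = \frac{8}{49} - \frac{B}{32}$)
$Q{\left(-13 \right)} + T{\left(r{\left(0 \right)} - a{\left(Z{\left(2,1 \right)},-8 \right)} \right)} = \frac{7}{-3 - 13} + \left(\frac{8}{49} - \frac{0 - 3 \left(-8\right)}{32}\right) = \frac{7}{-16} + \left(\frac{8}{49} - \frac{0 - -24}{32}\right) = 7 \left(- \frac{1}{16}\right) + \left(\frac{8}{49} - \frac{0 + 24}{32}\right) = - \frac{7}{16} + \left(\frac{8}{49} - \frac{3}{4}\right) = - \frac{7}{16} - \frac{115}{196} = - \frac{803}{784}$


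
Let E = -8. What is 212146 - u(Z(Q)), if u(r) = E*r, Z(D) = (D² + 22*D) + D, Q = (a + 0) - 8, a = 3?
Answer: 211426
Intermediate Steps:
Q = -5 (Q = (3 + 0) - 8 = 3 - 8 = -5)
Z(D) = D² + 23*D
u(r) = -8*r
212146 - u(Z(Q)) = 212146 - (-8)*(-5*(23 - 5)) = 212146 - (-8)*(-5*18) = 212146 - (-8)*(-90) = 212146 - 1*720 = 212146 - 720 = 211426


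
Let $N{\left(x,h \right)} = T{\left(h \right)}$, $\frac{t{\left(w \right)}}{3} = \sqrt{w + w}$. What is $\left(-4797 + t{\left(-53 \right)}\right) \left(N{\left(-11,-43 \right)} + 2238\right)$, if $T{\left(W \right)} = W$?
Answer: $-10529415 + 6585 i \sqrt{106} \approx -1.0529 \cdot 10^{7} + 67797.0 i$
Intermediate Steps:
$t{\left(w \right)} = 3 \sqrt{2} \sqrt{w}$ ($t{\left(w \right)} = 3 \sqrt{w + w} = 3 \sqrt{2 w} = 3 \sqrt{2} \sqrt{w}$)
$N{\left(x,h \right)} = h$
$\left(-4797 + t{\left(-53 \right)}\right) \left(N{\left(-11,-43 \right)} + 2238\right) = \left(-4797 + 3 \sqrt{2} \sqrt{-53}\right) \left(-43 + 2238\right) = \left(-4797 + 3 \sqrt{2} i \sqrt{53}\right) 2195 = \left(-4797 + 3 i \sqrt{106}\right) 2195 = -10529415 + 6585 i \sqrt{106}$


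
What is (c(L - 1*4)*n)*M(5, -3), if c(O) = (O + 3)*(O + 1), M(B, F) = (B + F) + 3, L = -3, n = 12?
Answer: 1440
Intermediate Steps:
M(B, F) = 3 + B + F
c(O) = (1 + O)*(3 + O) (c(O) = (3 + O)*(1 + O) = (1 + O)*(3 + O))
(c(L - 1*4)*n)*M(5, -3) = ((3 + (-3 - 1*4)**2 + 4*(-3 - 1*4))*12)*(3 + 5 - 3) = ((3 + (-3 - 4)**2 + 4*(-3 - 4))*12)*5 = ((3 + (-7)**2 + 4*(-7))*12)*5 = ((3 + 49 - 28)*12)*5 = (24*12)*5 = 288*5 = 1440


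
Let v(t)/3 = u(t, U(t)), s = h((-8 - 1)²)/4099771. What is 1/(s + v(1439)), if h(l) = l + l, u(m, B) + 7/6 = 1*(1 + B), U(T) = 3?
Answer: 8199542/69696431 ≈ 0.11765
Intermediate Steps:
u(m, B) = -⅙ + B (u(m, B) = -7/6 + 1*(1 + B) = -7/6 + (1 + B) = -⅙ + B)
h(l) = 2*l
s = 162/4099771 (s = (2*(-8 - 1)²)/4099771 = (2*(-9)²)*(1/4099771) = (2*81)*(1/4099771) = 162*(1/4099771) = 162/4099771 ≈ 3.9514e-5)
v(t) = 17/2 (v(t) = 3*(-⅙ + 3) = 3*(17/6) = 17/2)
1/(s + v(1439)) = 1/(162/4099771 + 17/2) = 1/(69696431/8199542) = 8199542/69696431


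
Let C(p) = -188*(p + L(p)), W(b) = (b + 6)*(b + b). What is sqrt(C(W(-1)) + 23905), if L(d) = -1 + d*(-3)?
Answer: sqrt(20333) ≈ 142.59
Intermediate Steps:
L(d) = -1 - 3*d
W(b) = 2*b*(6 + b) (W(b) = (6 + b)*(2*b) = 2*b*(6 + b))
C(p) = 188 + 376*p (C(p) = -188*(p + (-1 - 3*p)) = -188*(-1 - 2*p) = 188 + 376*p)
sqrt(C(W(-1)) + 23905) = sqrt((188 + 376*(2*(-1)*(6 - 1))) + 23905) = sqrt((188 + 376*(2*(-1)*5)) + 23905) = sqrt((188 + 376*(-10)) + 23905) = sqrt((188 - 3760) + 23905) = sqrt(-3572 + 23905) = sqrt(20333)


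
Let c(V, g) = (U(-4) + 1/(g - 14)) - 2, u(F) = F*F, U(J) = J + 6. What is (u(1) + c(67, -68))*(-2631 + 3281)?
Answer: 26325/41 ≈ 642.07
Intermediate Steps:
U(J) = 6 + J
u(F) = F²
c(V, g) = 1/(-14 + g) (c(V, g) = ((6 - 4) + 1/(g - 14)) - 2 = (2 + 1/(-14 + g)) - 2 = 1/(-14 + g))
(u(1) + c(67, -68))*(-2631 + 3281) = (1² + 1/(-14 - 68))*(-2631 + 3281) = (1 + 1/(-82))*650 = (1 - 1/82)*650 = (81/82)*650 = 26325/41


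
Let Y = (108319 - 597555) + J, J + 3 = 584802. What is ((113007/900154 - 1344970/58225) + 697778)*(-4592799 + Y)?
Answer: -16446555875429068618622/5241146665 ≈ -3.1380e+12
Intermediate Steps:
J = 584799 (J = -3 + 584802 = 584799)
Y = 95563 (Y = (108319 - 597555) + 584799 = -489236 + 584799 = 95563)
((113007/900154 - 1344970/58225) + 697778)*(-4592799 + Y) = ((113007/900154 - 1344970/58225) + 697778)*(-4592799 + 95563) = ((113007*(1/900154) - 1344970*1/58225) + 697778)*(-4497236) = ((113007/900154 - 268994/11645) + 697778)*(-4497236) = (-240820058561/10482293330 + 697778)*(-4497236) = (7314072855162179/10482293330)*(-4497236) = -16446555875429068618622/5241146665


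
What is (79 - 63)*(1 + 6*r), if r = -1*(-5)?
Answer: 496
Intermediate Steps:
r = 5
(79 - 63)*(1 + 6*r) = (79 - 63)*(1 + 6*5) = 16*(1 + 30) = 16*31 = 496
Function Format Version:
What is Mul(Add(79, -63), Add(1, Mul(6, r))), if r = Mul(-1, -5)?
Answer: 496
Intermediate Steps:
r = 5
Mul(Add(79, -63), Add(1, Mul(6, r))) = Mul(Add(79, -63), Add(1, Mul(6, 5))) = Mul(16, Add(1, 30)) = Mul(16, 31) = 496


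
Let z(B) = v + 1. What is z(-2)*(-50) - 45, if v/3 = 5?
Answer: -845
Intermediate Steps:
v = 15 (v = 3*5 = 15)
z(B) = 16 (z(B) = 15 + 1 = 16)
z(-2)*(-50) - 45 = 16*(-50) - 45 = -800 - 45 = -845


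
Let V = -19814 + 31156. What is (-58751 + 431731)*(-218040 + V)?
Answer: -77094220040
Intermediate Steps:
V = 11342
(-58751 + 431731)*(-218040 + V) = (-58751 + 431731)*(-218040 + 11342) = 372980*(-206698) = -77094220040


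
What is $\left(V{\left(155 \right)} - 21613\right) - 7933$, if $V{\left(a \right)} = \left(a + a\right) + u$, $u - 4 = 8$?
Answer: $-29224$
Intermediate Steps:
$u = 12$ ($u = 4 + 8 = 12$)
$V{\left(a \right)} = 12 + 2 a$ ($V{\left(a \right)} = \left(a + a\right) + 12 = 2 a + 12 = 12 + 2 a$)
$\left(V{\left(155 \right)} - 21613\right) - 7933 = \left(\left(12 + 2 \cdot 155\right) - 21613\right) - 7933 = \left(\left(12 + 310\right) - 21613\right) - 7933 = \left(322 - 21613\right) - 7933 = -21291 - 7933 = -29224$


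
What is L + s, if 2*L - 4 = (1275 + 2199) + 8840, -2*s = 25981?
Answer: -13663/2 ≈ -6831.5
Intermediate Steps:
s = -25981/2 (s = -½*25981 = -25981/2 ≈ -12991.)
L = 6159 (L = 2 + ((1275 + 2199) + 8840)/2 = 2 + (3474 + 8840)/2 = 2 + (½)*12314 = 2 + 6157 = 6159)
L + s = 6159 - 25981/2 = -13663/2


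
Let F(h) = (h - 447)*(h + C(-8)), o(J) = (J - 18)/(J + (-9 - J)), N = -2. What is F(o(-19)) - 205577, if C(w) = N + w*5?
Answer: -15292511/81 ≈ -1.8880e+5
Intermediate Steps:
o(J) = 2 - J/9 (o(J) = (-18 + J)/(-9) = (-18 + J)*(-⅑) = 2 - J/9)
C(w) = -2 + 5*w (C(w) = -2 + w*5 = -2 + 5*w)
F(h) = (-447 + h)*(-42 + h) (F(h) = (h - 447)*(h + (-2 + 5*(-8))) = (-447 + h)*(h + (-2 - 40)) = (-447 + h)*(h - 42) = (-447 + h)*(-42 + h))
F(o(-19)) - 205577 = (18774 + (2 - ⅑*(-19))² - 489*(2 - ⅑*(-19))) - 205577 = (18774 + (2 + 19/9)² - 489*(2 + 19/9)) - 205577 = (18774 + (37/9)² - 489*37/9) - 205577 = (18774 + 1369/81 - 6031/3) - 205577 = 1359226/81 - 205577 = -15292511/81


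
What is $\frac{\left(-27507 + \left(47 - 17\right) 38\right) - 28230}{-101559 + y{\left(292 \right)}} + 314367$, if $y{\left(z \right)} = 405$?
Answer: $\frac{10599844705}{33718} \approx 3.1437 \cdot 10^{5}$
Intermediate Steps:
$\frac{\left(-27507 + \left(47 - 17\right) 38\right) - 28230}{-101559 + y{\left(292 \right)}} + 314367 = \frac{\left(-27507 + \left(47 - 17\right) 38\right) - 28230}{-101559 + 405} + 314367 = \frac{\left(-27507 + 30 \cdot 38\right) - 28230}{-101154} + 314367 = \left(\left(-27507 + 1140\right) - 28230\right) \left(- \frac{1}{101154}\right) + 314367 = \left(-26367 - 28230\right) \left(- \frac{1}{101154}\right) + 314367 = \left(-54597\right) \left(- \frac{1}{101154}\right) + 314367 = \frac{18199}{33718} + 314367 = \frac{10599844705}{33718}$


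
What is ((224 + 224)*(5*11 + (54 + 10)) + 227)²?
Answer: 2866424521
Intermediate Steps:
((224 + 224)*(5*11 + (54 + 10)) + 227)² = (448*(55 + 64) + 227)² = (448*119 + 227)² = (53312 + 227)² = 53539² = 2866424521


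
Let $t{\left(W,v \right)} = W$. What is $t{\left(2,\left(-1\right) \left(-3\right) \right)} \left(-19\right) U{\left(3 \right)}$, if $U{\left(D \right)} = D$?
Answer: $-114$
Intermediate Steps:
$t{\left(2,\left(-1\right) \left(-3\right) \right)} \left(-19\right) U{\left(3 \right)} = 2 \left(-19\right) 3 = \left(-38\right) 3 = -114$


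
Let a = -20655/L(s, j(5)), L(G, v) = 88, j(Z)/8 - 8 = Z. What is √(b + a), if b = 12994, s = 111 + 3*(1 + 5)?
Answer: √24701974/44 ≈ 112.96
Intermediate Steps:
j(Z) = 64 + 8*Z
s = 129 (s = 111 + 3*6 = 111 + 18 = 129)
a = -20655/88 ≈ -234.72
√(b + a) = √(12994 - 20655/88) = √(1122817/88) = √24701974/44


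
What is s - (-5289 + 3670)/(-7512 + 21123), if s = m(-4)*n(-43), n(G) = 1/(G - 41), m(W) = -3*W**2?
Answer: 65777/95277 ≈ 0.69038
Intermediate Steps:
n(G) = 1/(-41 + G)
s = 4/7 (s = (-3*(-4)**2)/(-41 - 43) = -3*16/(-84) = -48*(-1/84) = 4/7 ≈ 0.57143)
s - (-5289 + 3670)/(-7512 + 21123) = 4/7 - (-5289 + 3670)/(-7512 + 21123) = 4/7 - (-1619)/13611 = 4/7 - 1*(-1619/13611) = 4/7 + 1619/13611 = 65777/95277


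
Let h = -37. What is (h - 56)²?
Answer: 8649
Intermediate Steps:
(h - 56)² = (-37 - 56)² = (-93)² = 8649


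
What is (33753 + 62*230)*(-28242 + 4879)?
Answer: -1121727719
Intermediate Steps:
(33753 + 62*230)*(-28242 + 4879) = (33753 + 14260)*(-23363) = 48013*(-23363) = -1121727719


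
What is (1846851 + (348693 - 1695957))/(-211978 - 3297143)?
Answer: -15139/106337 ≈ -0.14237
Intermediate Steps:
(1846851 + (348693 - 1695957))/(-211978 - 3297143) = (1846851 - 1347264)/(-3509121) = 499587*(-1/3509121) = -15139/106337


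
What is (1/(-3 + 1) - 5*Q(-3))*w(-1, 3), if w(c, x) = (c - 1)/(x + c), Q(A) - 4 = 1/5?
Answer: 43/2 ≈ 21.500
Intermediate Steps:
Q(A) = 21/5 (Q(A) = 4 + 1/5 = 4 + ⅕ = 21/5)
w(c, x) = (-1 + c)/(c + x)
(1/(-3 + 1) - 5*Q(-3))*w(-1, 3) = (1/(-3 + 1) - 5*21/5)*((-1 - 1)/(-1 + 3)) = (1/(-2) - 21)*(-2/2) = (-½ - 21)*((½)*(-2)) = -43/2*(-1) = 43/2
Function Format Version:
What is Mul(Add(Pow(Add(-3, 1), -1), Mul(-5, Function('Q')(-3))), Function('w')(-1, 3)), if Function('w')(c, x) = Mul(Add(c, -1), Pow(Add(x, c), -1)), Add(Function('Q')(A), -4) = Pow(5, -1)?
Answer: Rational(43, 2) ≈ 21.500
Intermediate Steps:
Function('Q')(A) = Rational(21, 5) (Function('Q')(A) = Add(4, Pow(5, -1)) = Add(4, Rational(1, 5)) = Rational(21, 5))
Function('w')(c, x) = Mul(Pow(Add(c, x), -1), Add(-1, c)) (Function('w')(c, x) = Mul(Add(-1, c), Pow(Add(c, x), -1)) = Mul(Pow(Add(c, x), -1), Add(-1, c)))
Mul(Add(Pow(Add(-3, 1), -1), Mul(-5, Function('Q')(-3))), Function('w')(-1, 3)) = Mul(Add(Pow(Add(-3, 1), -1), Mul(-5, Rational(21, 5))), Mul(Pow(Add(-1, 3), -1), Add(-1, -1))) = Mul(Add(Pow(-2, -1), -21), Mul(Pow(2, -1), -2)) = Mul(Add(Rational(-1, 2), -21), Mul(Rational(1, 2), -2)) = Mul(Rational(-43, 2), -1) = Rational(43, 2)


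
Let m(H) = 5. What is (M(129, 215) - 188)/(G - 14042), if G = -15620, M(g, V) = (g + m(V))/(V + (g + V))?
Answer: 52479/8290529 ≈ 0.0063300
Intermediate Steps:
M(g, V) = (5 + g)/(g + 2*V) (M(g, V) = (g + 5)/(V + (g + V)) = (5 + g)/(V + (V + g)) = (5 + g)/(g + 2*V))
(M(129, 215) - 188)/(G - 14042) = ((5 + 129)/(129 + 2*215) - 188)/(-15620 - 14042) = (134/(129 + 430) - 188)/(-29662) = (134/559 - 188)*(-1/29662) = -104958/559*(-1/29662) = 52479/8290529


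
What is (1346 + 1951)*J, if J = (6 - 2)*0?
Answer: 0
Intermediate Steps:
J = 0 (J = 4*0 = 0)
(1346 + 1951)*J = (1346 + 1951)*0 = 3297*0 = 0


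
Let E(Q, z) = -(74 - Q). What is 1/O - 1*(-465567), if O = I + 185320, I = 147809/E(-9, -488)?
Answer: 7092331751900/15233751 ≈ 4.6557e+5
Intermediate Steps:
E(Q, z) = -74 + Q
I = -147809/83 (I = 147809/(-74 - 9) = 147809/(-83) = 147809*(-1/83) = -147809/83 ≈ -1780.8)
O = 15233751/83 (O = -147809/83 + 185320 = 15233751/83 ≈ 1.8354e+5)
1/O - 1*(-465567) = 1/(15233751/83) - 1*(-465567) = 83/15233751 + 465567 = 7092331751900/15233751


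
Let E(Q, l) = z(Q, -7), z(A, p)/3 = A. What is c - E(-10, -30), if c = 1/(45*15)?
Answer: 20251/675 ≈ 30.001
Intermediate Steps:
z(A, p) = 3*A
E(Q, l) = 3*Q
c = 1/675 ≈ 0.0014815
c - E(-10, -30) = 1/675 - 3*(-10) = 1/675 - 1*(-30) = 1/675 + 30 = 20251/675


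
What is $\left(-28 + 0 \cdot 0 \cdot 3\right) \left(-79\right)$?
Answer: $2212$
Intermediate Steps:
$\left(-28 + 0 \cdot 0 \cdot 3\right) \left(-79\right) = \left(-28 + 0 \cdot 3\right) \left(-79\right) = \left(-28 + 0\right) \left(-79\right) = \left(-28\right) \left(-79\right) = 2212$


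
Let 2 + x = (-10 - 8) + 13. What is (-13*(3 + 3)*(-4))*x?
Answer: -2184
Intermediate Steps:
x = -7 (x = -2 + ((-10 - 8) + 13) = -2 + (-18 + 13) = -2 - 5 = -7)
(-13*(3 + 3)*(-4))*x = -13*(3 + 3)*(-4)*(-7) = -78*(-4)*(-7) = -13*(-24)*(-7) = 312*(-7) = -2184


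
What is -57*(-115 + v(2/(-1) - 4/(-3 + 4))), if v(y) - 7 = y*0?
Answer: 6156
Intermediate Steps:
v(y) = 7 (v(y) = 7 + y*0 = 7 + 0 = 7)
-57*(-115 + v(2/(-1) - 4/(-3 + 4))) = -57*(-115 + 7) = -57*(-108) = 6156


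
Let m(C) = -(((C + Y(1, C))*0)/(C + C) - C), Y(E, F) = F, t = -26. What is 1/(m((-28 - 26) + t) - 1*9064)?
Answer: -1/9144 ≈ -0.00010936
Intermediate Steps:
m(C) = C (m(C) = -(((C + C)*0)/(C + C) - C) = -(((2*C)*0)/((2*C)) - C) = -(0*(1/(2*C)) - C) = -(0 - C) = -(-1)*C = C)
1/(m((-28 - 26) + t) - 1*9064) = 1/(((-28 - 26) - 26) - 1*9064) = 1/((-54 - 26) - 9064) = 1/(-80 - 9064) = 1/(-9144) = -1/9144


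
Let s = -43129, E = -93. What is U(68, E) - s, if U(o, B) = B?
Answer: 43036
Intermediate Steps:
U(68, E) - s = -93 - 1*(-43129) = -93 + 43129 = 43036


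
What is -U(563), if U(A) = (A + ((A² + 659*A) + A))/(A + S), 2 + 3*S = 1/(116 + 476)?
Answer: -1223862912/998705 ≈ -1225.4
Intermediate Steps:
S = -1183/1776 (S = -⅔ + 1/(3*(116 + 476)) = -⅔ + (⅓)/592 = -⅔ + (⅓)*(1/592) = -⅔ + 1/1776 = -1183/1776 ≈ -0.66610)
U(A) = (A² + 661*A)/(-1183/1776 + A) (U(A) = (A + ((A² + 659*A) + A))/(A - 1183/1776) = (A + (A² + 660*A))/(-1183/1776 + A) = (A² + 661*A)/(-1183/1776 + A))
-U(563) = -1776*563*(661 + 563)/(-1183 + 1776*563) = -1776*563*1224/(-1183 + 999888) = -1776*563*1224/998705 = -1*1223862912/998705 = -1223862912/998705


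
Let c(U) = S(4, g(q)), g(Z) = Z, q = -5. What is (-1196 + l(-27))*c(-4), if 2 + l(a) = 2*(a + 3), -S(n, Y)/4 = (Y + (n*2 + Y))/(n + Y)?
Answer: 9968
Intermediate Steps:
S(n, Y) = -4*(2*Y + 2*n)/(Y + n) (S(n, Y) = -4*(Y + (n*2 + Y))/(n + Y) = -4*(Y + (2*n + Y))/(Y + n) = -4*(Y + (Y + 2*n))/(Y + n) = -4*(2*Y + 2*n)/(Y + n))
c(U) = -8
l(a) = 4 + 2*a (l(a) = -2 + 2*(a + 3) = -2 + 2*(3 + a) = -2 + (6 + 2*a) = 4 + 2*a)
(-1196 + l(-27))*c(-4) = (-1196 + (4 + 2*(-27)))*(-8) = (-1196 + (4 - 54))*(-8) = (-1196 - 50)*(-8) = -1246*(-8) = 9968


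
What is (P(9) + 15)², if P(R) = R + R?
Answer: 1089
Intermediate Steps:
P(R) = 2*R
(P(9) + 15)² = (2*9 + 15)² = (18 + 15)² = 33² = 1089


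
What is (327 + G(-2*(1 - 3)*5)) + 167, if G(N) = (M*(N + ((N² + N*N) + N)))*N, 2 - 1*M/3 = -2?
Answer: 202094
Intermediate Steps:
M = 12 (M = 6 - 3*(-2) = 6 + 6 = 12)
G(N) = N*(24*N + 24*N²) (G(N) = (12*(N + ((N² + N*N) + N)))*N = (12*(N + ((N² + N²) + N)))*N = (12*(N + (2*N² + N)))*N = (12*(N + (N + 2*N²)))*N = (12*(2*N + 2*N²))*N = (24*N + 24*N²)*N = N*(24*N + 24*N²))
(327 + G(-2*(1 - 3)*5)) + 167 = (327 + 24*(-2*(1 - 3)*5)²*(1 - 2*(1 - 3)*5)) + 167 = (327 + 24*(-2*(-2)*5)²*(1 - 2*(-2)*5)) + 167 = (327 + 24*(4*5)²*(1 + 4*5)) + 167 = (327 + 24*20²*(1 + 20)) + 167 = (327 + 24*400*21) + 167 = (327 + 201600) + 167 = 201927 + 167 = 202094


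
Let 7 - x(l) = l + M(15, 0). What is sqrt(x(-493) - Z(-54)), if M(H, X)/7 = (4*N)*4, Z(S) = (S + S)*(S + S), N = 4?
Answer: 2*I*sqrt(2903) ≈ 107.76*I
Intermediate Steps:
Z(S) = 4*S**2 (Z(S) = (2*S)*(2*S) = 4*S**2)
M(H, X) = 448 (M(H, X) = 7*((4*4)*4) = 7*(16*4) = 7*64 = 448)
x(l) = -441 - l (x(l) = 7 - (l + 448) = 7 - (448 + l) = 7 + (-448 - l) = -441 - l)
sqrt(x(-493) - Z(-54)) = sqrt((-441 - 1*(-493)) - 4*(-54)**2) = sqrt((-441 + 493) - 4*2916) = sqrt(52 - 1*11664) = sqrt(52 - 11664) = sqrt(-11612) = 2*I*sqrt(2903)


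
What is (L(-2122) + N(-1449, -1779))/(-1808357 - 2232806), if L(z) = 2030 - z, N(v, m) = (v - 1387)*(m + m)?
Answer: -10094640/4041163 ≈ -2.4980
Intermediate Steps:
N(v, m) = 2*m*(-1387 + v) (N(v, m) = (-1387 + v)*(2*m) = 2*m*(-1387 + v))
(L(-2122) + N(-1449, -1779))/(-1808357 - 2232806) = ((2030 - 1*(-2122)) + 2*(-1779)*(-1387 - 1449))/(-1808357 - 2232806) = ((2030 + 2122) + 2*(-1779)*(-2836))/(-4041163) = (4152 + 10090488)*(-1/4041163) = 10094640*(-1/4041163) = -10094640/4041163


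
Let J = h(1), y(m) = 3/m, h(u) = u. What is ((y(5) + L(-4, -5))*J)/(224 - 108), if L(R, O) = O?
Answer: -11/290 ≈ -0.037931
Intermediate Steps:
J = 1
((y(5) + L(-4, -5))*J)/(224 - 108) = ((3/5 - 5)*1)/(224 - 108) = ((3*(⅕) - 5)*1)/116 = ((⅗ - 5)*1)/116 = (-22/5*1)/116 = (1/116)*(-22/5) = -11/290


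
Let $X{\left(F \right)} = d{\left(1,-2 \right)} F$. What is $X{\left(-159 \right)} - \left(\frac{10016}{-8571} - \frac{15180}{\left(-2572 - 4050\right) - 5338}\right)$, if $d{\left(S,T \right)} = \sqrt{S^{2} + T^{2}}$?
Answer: $- \frac{22427}{222846} - 159 \sqrt{5} \approx -355.64$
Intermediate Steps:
$X{\left(F \right)} = F \sqrt{5}$ ($X{\left(F \right)} = \sqrt{1^{2} + \left(-2\right)^{2}} F = \sqrt{1 + 4} F = \sqrt{5} F = F \sqrt{5}$)
$X{\left(-159 \right)} - \left(\frac{10016}{-8571} - \frac{15180}{\left(-2572 - 4050\right) - 5338}\right) = - 159 \sqrt{5} - \left(\frac{10016}{-8571} - \frac{15180}{\left(-2572 - 4050\right) - 5338}\right) = - 159 \sqrt{5} - \left(10016 \left(- \frac{1}{8571}\right) - \frac{15180}{\left(-2572 - 4050\right) - 5338}\right) = - 159 \sqrt{5} - \left(- \frac{10016}{8571} - \frac{15180}{-6622 - 5338}\right) = - 159 \sqrt{5} - \left(- \frac{10016}{8571} - \frac{15180}{-11960}\right) = - 159 \sqrt{5} - \left(- \frac{10016}{8571} - - \frac{33}{26}\right) = - 159 \sqrt{5} - \left(- \frac{10016}{8571} + \frac{33}{26}\right) = - 159 \sqrt{5} - \frac{22427}{222846} = - \frac{22427}{222846} - 159 \sqrt{5}$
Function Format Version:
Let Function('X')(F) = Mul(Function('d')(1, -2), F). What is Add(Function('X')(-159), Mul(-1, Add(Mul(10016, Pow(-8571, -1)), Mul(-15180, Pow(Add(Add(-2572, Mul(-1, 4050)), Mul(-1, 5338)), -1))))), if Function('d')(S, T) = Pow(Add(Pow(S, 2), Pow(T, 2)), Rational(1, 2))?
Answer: Add(Rational(-22427, 222846), Mul(-159, Pow(5, Rational(1, 2)))) ≈ -355.64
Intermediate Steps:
Function('X')(F) = Mul(F, Pow(5, Rational(1, 2))) (Function('X')(F) = Mul(Pow(Add(Pow(1, 2), Pow(-2, 2)), Rational(1, 2)), F) = Mul(Pow(Add(1, 4), Rational(1, 2)), F) = Mul(Pow(5, Rational(1, 2)), F) = Mul(F, Pow(5, Rational(1, 2))))
Add(Function('X')(-159), Mul(-1, Add(Mul(10016, Pow(-8571, -1)), Mul(-15180, Pow(Add(Add(-2572, Mul(-1, 4050)), Mul(-1, 5338)), -1))))) = Add(Mul(-159, Pow(5, Rational(1, 2))), Mul(-1, Add(Mul(10016, Pow(-8571, -1)), Mul(-15180, Pow(Add(Add(-2572, Mul(-1, 4050)), Mul(-1, 5338)), -1))))) = Add(Mul(-159, Pow(5, Rational(1, 2))), Mul(-1, Add(Mul(10016, Rational(-1, 8571)), Mul(-15180, Pow(Add(Add(-2572, -4050), -5338), -1))))) = Add(Mul(-159, Pow(5, Rational(1, 2))), Mul(-1, Add(Rational(-10016, 8571), Mul(-15180, Pow(Add(-6622, -5338), -1))))) = Add(Mul(-159, Pow(5, Rational(1, 2))), Mul(-1, Add(Rational(-10016, 8571), Mul(-15180, Pow(-11960, -1))))) = Add(Mul(-159, Pow(5, Rational(1, 2))), Mul(-1, Add(Rational(-10016, 8571), Mul(-15180, Rational(-1, 11960))))) = Add(Mul(-159, Pow(5, Rational(1, 2))), Mul(-1, Add(Rational(-10016, 8571), Rational(33, 26)))) = Add(Mul(-159, Pow(5, Rational(1, 2))), Mul(-1, Rational(22427, 222846))) = Add(Mul(-159, Pow(5, Rational(1, 2))), Rational(-22427, 222846)) = Add(Rational(-22427, 222846), Mul(-159, Pow(5, Rational(1, 2))))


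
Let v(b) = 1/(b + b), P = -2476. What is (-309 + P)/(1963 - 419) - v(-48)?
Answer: -33227/18528 ≈ -1.7933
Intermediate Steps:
v(b) = 1/(2*b)
(-309 + P)/(1963 - 419) - v(-48) = (-309 - 2476)/(1963 - 419) - 1/(2*(-48)) = -2785/1544 - (-1)/(2*48) = -2785*1/1544 - 1*(-1/96) = -2785/1544 + 1/96 = -33227/18528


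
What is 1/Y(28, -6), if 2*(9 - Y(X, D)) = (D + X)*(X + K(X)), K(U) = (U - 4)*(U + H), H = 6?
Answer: -1/9275 ≈ -0.00010782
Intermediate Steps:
K(U) = (-4 + U)*(6 + U) (K(U) = (U - 4)*(U + 6) = (-4 + U)*(6 + U))
Y(X, D) = 9 - (D + X)*(-24 + X² + 3*X)/2 (Y(X, D) = 9 - (D + X)*(X + (-24 + X² + 2*X))/2 = 9 - (D + X)*(-24 + X² + 3*X)/2)
1/Y(28, -6) = 1/(9 + 12*(-6) + 12*28 - 3/2*28² - ½*28³ - 3/2*(-6)*28 - ½*(-6)*28²) = 1/(9 - 72 + 336 - 3/2*784 - ½*21952 + 252 - ½*(-6)*784) = 1/(9 - 72 + 336 - 1176 - 10976 + 252 + 2352) = 1/(-9275) = -1/9275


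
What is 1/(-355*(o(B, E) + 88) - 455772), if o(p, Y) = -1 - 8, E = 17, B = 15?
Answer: -1/483817 ≈ -2.0669e-6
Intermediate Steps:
o(p, Y) = -9
1/(-355*(o(B, E) + 88) - 455772) = 1/(-355*(-9 + 88) - 455772) = 1/(-355*79 - 455772) = 1/(-28045 - 455772) = 1/(-483817) = -1/483817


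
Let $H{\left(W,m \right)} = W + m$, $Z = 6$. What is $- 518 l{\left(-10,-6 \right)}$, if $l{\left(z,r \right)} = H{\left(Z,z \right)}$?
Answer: $2072$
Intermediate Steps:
$l{\left(z,r \right)} = 6 + z$
$- 518 l{\left(-10,-6 \right)} = - 518 \left(6 - 10\right) = \left(-518\right) \left(-4\right) = 2072$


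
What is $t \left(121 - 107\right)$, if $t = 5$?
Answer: $70$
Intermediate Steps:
$t \left(121 - 107\right) = 5 \left(121 - 107\right) = 5 \cdot 14 = 70$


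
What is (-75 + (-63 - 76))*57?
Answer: -12198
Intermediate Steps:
(-75 + (-63 - 76))*57 = (-75 - 139)*57 = -214*57 = -12198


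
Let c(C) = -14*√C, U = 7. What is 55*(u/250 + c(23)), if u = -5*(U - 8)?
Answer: 11/10 - 770*√23 ≈ -3691.7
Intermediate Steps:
u = 5 (u = -5*(7 - 8) = -5*(-1) = 5)
55*(u/250 + c(23)) = 55*(5/250 - 14*√23) = 55*(5*(1/250) - 14*√23) = 55*(1/50 - 14*√23) = 11/10 - 770*√23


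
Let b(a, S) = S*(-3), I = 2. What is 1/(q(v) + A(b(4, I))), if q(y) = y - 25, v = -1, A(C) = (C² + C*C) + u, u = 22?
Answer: 1/68 ≈ 0.014706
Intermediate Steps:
b(a, S) = -3*S
A(C) = 22 + 2*C² (A(C) = (C² + C*C) + 22 = (C² + C²) + 22 = 2*C² + 22 = 22 + 2*C²)
q(y) = -25 + y
1/(q(v) + A(b(4, I))) = 1/((-25 - 1) + (22 + 2*(-3*2)²)) = 1/(-26 + (22 + 2*(-6)²)) = 1/(-26 + (22 + 2*36)) = 1/(-26 + (22 + 72)) = 1/(-26 + 94) = 1/68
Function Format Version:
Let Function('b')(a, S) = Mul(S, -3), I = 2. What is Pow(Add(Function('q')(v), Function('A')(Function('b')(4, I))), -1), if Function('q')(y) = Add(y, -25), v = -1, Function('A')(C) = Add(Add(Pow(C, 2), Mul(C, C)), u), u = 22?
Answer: Rational(1, 68) ≈ 0.014706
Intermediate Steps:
Function('b')(a, S) = Mul(-3, S)
Function('A')(C) = Add(22, Mul(2, Pow(C, 2))) (Function('A')(C) = Add(Add(Pow(C, 2), Mul(C, C)), 22) = Add(Add(Pow(C, 2), Pow(C, 2)), 22) = Add(Mul(2, Pow(C, 2)), 22) = Add(22, Mul(2, Pow(C, 2))))
Function('q')(y) = Add(-25, y)
Pow(Add(Function('q')(v), Function('A')(Function('b')(4, I))), -1) = Pow(Add(Add(-25, -1), Add(22, Mul(2, Pow(Mul(-3, 2), 2)))), -1) = Pow(Add(-26, Add(22, Mul(2, Pow(-6, 2)))), -1) = Pow(Add(-26, Add(22, Mul(2, 36))), -1) = Pow(Add(-26, Add(22, 72)), -1) = Pow(Add(-26, 94), -1) = Pow(68, -1) = Rational(1, 68)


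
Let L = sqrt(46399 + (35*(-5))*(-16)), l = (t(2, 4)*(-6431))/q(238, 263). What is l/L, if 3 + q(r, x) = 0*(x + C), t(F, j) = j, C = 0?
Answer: 25724*sqrt(49199)/147597 ≈ 38.658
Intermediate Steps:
q(r, x) = -3 (q(r, x) = -3 + 0*(x + 0) = -3 + 0*x = -3 + 0 = -3)
l = 25724/3 (l = (4*(-6431))/(-3) = -25724*(-1/3) = 25724/3 ≈ 8574.7)
L = sqrt(49199) (L = sqrt(46399 - 175*(-16)) = sqrt(46399 + 2800) = sqrt(49199) ≈ 221.81)
l/L = 25724/(3*(sqrt(49199))) = 25724*(sqrt(49199)/49199)/3 = 25724*sqrt(49199)/147597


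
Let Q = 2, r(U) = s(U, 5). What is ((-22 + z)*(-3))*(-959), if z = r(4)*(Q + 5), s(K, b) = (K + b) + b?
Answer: 218652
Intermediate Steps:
s(K, b) = K + 2*b
r(U) = 10 + U (r(U) = U + 2*5 = U + 10 = 10 + U)
z = 98 (z = (10 + 4)*(2 + 5) = 14*7 = 98)
((-22 + z)*(-3))*(-959) = ((-22 + 98)*(-3))*(-959) = (76*(-3))*(-959) = -228*(-959) = 218652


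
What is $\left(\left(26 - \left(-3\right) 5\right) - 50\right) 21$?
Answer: $-189$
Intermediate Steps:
$\left(\left(26 - \left(-3\right) 5\right) - 50\right) 21 = \left(\left(26 - -15\right) - 50\right) 21 = \left(\left(26 + 15\right) - 50\right) 21 = \left(41 - 50\right) 21 = \left(-9\right) 21 = -189$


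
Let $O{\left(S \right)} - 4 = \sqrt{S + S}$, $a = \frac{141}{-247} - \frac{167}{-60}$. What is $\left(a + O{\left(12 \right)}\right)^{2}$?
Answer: $\frac{13747878361}{219632400} + \frac{92069 \sqrt{6}}{3705} \approx 123.46$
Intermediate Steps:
$a = \frac{32789}{14820}$ ($a = 141 \left(- \frac{1}{247}\right) - - \frac{167}{60} = - \frac{141}{247} + \frac{167}{60} = \frac{32789}{14820} \approx 2.2125$)
$O{\left(S \right)} = 4 + \sqrt{2} \sqrt{S}$ ($O{\left(S \right)} = 4 + \sqrt{S + S} = 4 + \sqrt{2 S} = 4 + \sqrt{2} \sqrt{S}$)
$\left(a + O{\left(12 \right)}\right)^{2} = \left(\frac{32789}{14820} + \left(4 + \sqrt{2} \sqrt{12}\right)\right)^{2} = \left(\frac{32789}{14820} + \left(4 + \sqrt{2} \cdot 2 \sqrt{3}\right)\right)^{2} = \left(\frac{32789}{14820} + \left(4 + 2 \sqrt{6}\right)\right)^{2} = \left(\frac{92069}{14820} + 2 \sqrt{6}\right)^{2}$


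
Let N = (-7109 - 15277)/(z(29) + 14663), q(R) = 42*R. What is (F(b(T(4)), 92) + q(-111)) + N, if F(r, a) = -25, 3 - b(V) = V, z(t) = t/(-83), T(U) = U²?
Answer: -2852968519/608500 ≈ -4688.5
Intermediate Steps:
z(t) = -t/83 (z(t) = t*(-1/83) = -t/83)
b(V) = 3 - V
N = -929019/608500 (N = (-7109 - 15277)/(-1/83*29 + 14663) = -22386/(-29/83 + 14663) = -22386/1217000/83 = -22386*83/1217000 = -929019/608500 ≈ -1.5267)
(F(b(T(4)), 92) + q(-111)) + N = (-25 + 42*(-111)) - 929019/608500 = (-25 - 4662) - 929019/608500 = -4687 - 929019/608500 = -2852968519/608500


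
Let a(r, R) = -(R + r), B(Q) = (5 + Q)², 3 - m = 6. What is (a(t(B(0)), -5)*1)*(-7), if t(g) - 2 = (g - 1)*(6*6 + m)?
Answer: 5523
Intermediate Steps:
m = -3 (m = 3 - 1*6 = 3 - 6 = -3)
t(g) = -31 + 33*g (t(g) = 2 + (g - 1)*(6*6 - 3) = 2 + (-1 + g)*(36 - 3) = 2 + (-1 + g)*33 = 2 + (-33 + 33*g) = -31 + 33*g)
a(r, R) = -R - r
(a(t(B(0)), -5)*1)*(-7) = ((-1*(-5) - (-31 + 33*(5 + 0)²))*1)*(-7) = ((5 - (-31 + 33*5²))*1)*(-7) = ((5 - (-31 + 33*25))*1)*(-7) = ((5 - (-31 + 825))*1)*(-7) = ((5 - 1*794)*1)*(-7) = ((5 - 794)*1)*(-7) = -789*1*(-7) = -789*(-7) = 5523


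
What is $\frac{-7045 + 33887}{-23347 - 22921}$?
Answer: $- \frac{13421}{23134} \approx -0.58014$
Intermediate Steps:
$\frac{-7045 + 33887}{-23347 - 22921} = \frac{26842}{-46268} = 26842 \left(- \frac{1}{46268}\right) = - \frac{13421}{23134}$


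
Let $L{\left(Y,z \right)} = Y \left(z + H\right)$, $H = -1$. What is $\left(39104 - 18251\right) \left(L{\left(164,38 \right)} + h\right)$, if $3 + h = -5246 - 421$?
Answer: $8299494$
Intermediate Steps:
$h = -5670$ ($h = -3 - 5667 = -5670$)
$L{\left(Y,z \right)} = Y \left(-1 + z\right)$ ($L{\left(Y,z \right)} = Y \left(z - 1\right) = Y \left(-1 + z\right)$)
$\left(39104 - 18251\right) \left(L{\left(164,38 \right)} + h\right) = \left(39104 - 18251\right) \left(164 \left(-1 + 38\right) - 5670\right) = 20853 \left(164 \cdot 37 - 5670\right) = 20853 \left(6068 - 5670\right) = 20853 \cdot 398 = 8299494$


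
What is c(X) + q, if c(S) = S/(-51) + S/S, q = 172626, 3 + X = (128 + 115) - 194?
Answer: 8803931/51 ≈ 1.7263e+5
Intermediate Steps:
X = 46 (X = -3 + ((128 + 115) - 194) = -3 + (243 - 194) = -3 + 49 = 46)
c(S) = 1 - S/51 (c(S) = S*(-1/51) + 1 = -S/51 + 1 = 1 - S/51)
c(X) + q = (1 - 1/51*46) + 172626 = (1 - 46/51) + 172626 = 5/51 + 172626 = 8803931/51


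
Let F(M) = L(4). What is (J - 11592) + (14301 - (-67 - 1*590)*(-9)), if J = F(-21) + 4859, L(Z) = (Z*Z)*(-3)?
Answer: 1607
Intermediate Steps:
L(Z) = -3*Z**2 (L(Z) = Z**2*(-3) = -3*Z**2)
F(M) = -48 (F(M) = -3*4**2 = -3*16 = -48)
J = 4811 (J = -48 + 4859 = 4811)
(J - 11592) + (14301 - (-67 - 1*590)*(-9)) = (4811 - 11592) + (14301 - (-67 - 1*590)*(-9)) = -6781 + (14301 - (-67 - 590)*(-9)) = -6781 + (14301 - (-657)*(-9)) = -6781 + (14301 - 1*5913) = -6781 + (14301 - 5913) = -6781 + 8388 = 1607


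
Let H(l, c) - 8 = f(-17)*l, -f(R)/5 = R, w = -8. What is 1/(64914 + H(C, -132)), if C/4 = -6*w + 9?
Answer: 1/84302 ≈ 1.1862e-5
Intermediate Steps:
f(R) = -5*R
C = 228 (C = 4*(-6*(-8) + 9) = 4*(48 + 9) = 4*57 = 228)
H(l, c) = 8 + 85*l (H(l, c) = 8 + (-5*(-17))*l = 8 + 85*l)
1/(64914 + H(C, -132)) = 1/(64914 + (8 + 85*228)) = 1/(64914 + (8 + 19380)) = 1/(64914 + 19388) = 1/84302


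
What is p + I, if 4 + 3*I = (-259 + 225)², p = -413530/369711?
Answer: 141555494/369711 ≈ 382.88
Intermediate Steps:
p = -413530/369711 (p = -413530*1/369711 = -413530/369711 ≈ -1.1185)
I = 384 (I = -4/3 + (-259 + 225)²/3 = -4/3 + (⅓)*(-34)² = -4/3 + (⅓)*1156 = -4/3 + 1156/3 = 384)
p + I = -413530/369711 + 384 = 141555494/369711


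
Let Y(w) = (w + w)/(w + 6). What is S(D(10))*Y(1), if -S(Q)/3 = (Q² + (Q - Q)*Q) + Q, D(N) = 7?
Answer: -48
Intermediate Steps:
Y(w) = 2*w/(6 + w) (Y(w) = (2*w)/(6 + w) = 2*w/(6 + w))
S(Q) = -3*Q - 3*Q² (S(Q) = -3*((Q² + (Q - Q)*Q) + Q) = -3*((Q² + 0*Q) + Q) = -3*((Q² + 0) + Q) = -3*(Q² + Q) = -3*(Q + Q²) = -3*Q - 3*Q²)
S(D(10))*Y(1) = (-3*7*(1 + 7))*(2*1/(6 + 1)) = (-3*7*8)*(2*1/7) = -336/7 = -168*2/7 = -48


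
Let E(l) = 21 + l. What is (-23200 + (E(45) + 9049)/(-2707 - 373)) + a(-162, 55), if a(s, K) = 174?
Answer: -14185839/616 ≈ -23029.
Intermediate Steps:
(-23200 + (E(45) + 9049)/(-2707 - 373)) + a(-162, 55) = (-23200 + ((21 + 45) + 9049)/(-2707 - 373)) + 174 = (-23200 + (66 + 9049)/(-3080)) + 174 = (-23200 + 9115*(-1/3080)) + 174 = (-23200 - 1823/616) + 174 = -14293023/616 + 174 = -14185839/616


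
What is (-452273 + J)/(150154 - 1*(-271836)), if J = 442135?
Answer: -5069/210995 ≈ -0.024024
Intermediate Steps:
(-452273 + J)/(150154 - 1*(-271836)) = (-452273 + 442135)/(150154 - 1*(-271836)) = -10138/(150154 + 271836) = -10138/421990 = -10138*1/421990 = -5069/210995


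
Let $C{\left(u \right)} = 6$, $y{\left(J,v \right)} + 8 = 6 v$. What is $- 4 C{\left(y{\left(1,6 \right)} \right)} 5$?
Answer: $-120$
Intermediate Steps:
$y{\left(J,v \right)} = -8 + 6 v$
$- 4 C{\left(y{\left(1,6 \right)} \right)} 5 = \left(-4\right) 6 \cdot 5 = \left(-24\right) 5 = -120$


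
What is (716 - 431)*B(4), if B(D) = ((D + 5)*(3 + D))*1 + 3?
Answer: 18810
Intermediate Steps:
B(D) = 3 + (3 + D)*(5 + D) (B(D) = ((5 + D)*(3 + D))*1 + 3 = ((3 + D)*(5 + D))*1 + 3 = (3 + D)*(5 + D) + 3 = 3 + (3 + D)*(5 + D))
(716 - 431)*B(4) = (716 - 431)*(18 + 4² + 8*4) = 285*(18 + 16 + 32) = 285*66 = 18810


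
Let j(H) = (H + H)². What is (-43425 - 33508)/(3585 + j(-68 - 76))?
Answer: -76933/86529 ≈ -0.88910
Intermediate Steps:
j(H) = 4*H² (j(H) = (2*H)² = 4*H²)
(-43425 - 33508)/(3585 + j(-68 - 76)) = (-43425 - 33508)/(3585 + 4*(-68 - 76)²) = -76933/(3585 + 4*(-144)²) = -76933/(3585 + 4*20736) = -76933/(3585 + 82944) = -76933/86529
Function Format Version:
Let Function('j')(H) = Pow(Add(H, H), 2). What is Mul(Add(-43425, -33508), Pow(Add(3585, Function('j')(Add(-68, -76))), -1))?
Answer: Rational(-76933, 86529) ≈ -0.88910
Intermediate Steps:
Function('j')(H) = Mul(4, Pow(H, 2)) (Function('j')(H) = Pow(Mul(2, H), 2) = Mul(4, Pow(H, 2)))
Mul(Add(-43425, -33508), Pow(Add(3585, Function('j')(Add(-68, -76))), -1)) = Mul(Add(-43425, -33508), Pow(Add(3585, Mul(4, Pow(Add(-68, -76), 2))), -1)) = Mul(-76933, Pow(Add(3585, Mul(4, Pow(-144, 2))), -1)) = Mul(-76933, Pow(Add(3585, Mul(4, 20736)), -1)) = Mul(-76933, Pow(Add(3585, 82944), -1)) = Mul(-76933, Pow(86529, -1)) = Mul(-76933, Rational(1, 86529)) = Rational(-76933, 86529)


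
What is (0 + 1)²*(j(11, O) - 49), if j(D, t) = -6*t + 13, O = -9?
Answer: 18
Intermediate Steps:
j(D, t) = 13 - 6*t
(0 + 1)²*(j(11, O) - 49) = (0 + 1)²*((13 - 6*(-9)) - 49) = 1²*((13 + 54) - 49) = 1*(67 - 49) = 1*18 = 18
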